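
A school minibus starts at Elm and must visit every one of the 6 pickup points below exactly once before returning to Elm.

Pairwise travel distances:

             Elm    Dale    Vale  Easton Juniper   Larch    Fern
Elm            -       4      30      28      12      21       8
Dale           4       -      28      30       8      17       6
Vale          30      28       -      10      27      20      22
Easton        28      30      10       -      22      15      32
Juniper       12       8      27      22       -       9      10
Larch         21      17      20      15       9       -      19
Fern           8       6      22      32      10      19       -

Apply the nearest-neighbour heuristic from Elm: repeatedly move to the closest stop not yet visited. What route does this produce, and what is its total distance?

From Elm: distances to unvisited — Dale=4, Fern=8, Juniper=12, Larch=21, Easton=28, Vale=30. Nearest is Dale (4).
From Dale: distances to unvisited — Fern=6, Juniper=8, Larch=17, Vale=28, Easton=30. Nearest is Fern (6).
From Fern: distances to unvisited — Juniper=10, Larch=19, Vale=22, Easton=32. Nearest is Juniper (10).
From Juniper: distances to unvisited — Larch=9, Easton=22, Vale=27. Nearest is Larch (9).
From Larch: distances to unvisited — Easton=15, Vale=20. Nearest is Easton (15).
From Easton: distances to unvisited — Vale=10. Nearest is Vale (10).
Return Vale→Elm: 30.
Total = 4 + 6 + 10 + 9 + 15 + 10 + 30 = 84.

Total distance 84 via the nearest-neighbour route Elm → Dale → Fern → Juniper → Larch → Easton → Vale → Elm.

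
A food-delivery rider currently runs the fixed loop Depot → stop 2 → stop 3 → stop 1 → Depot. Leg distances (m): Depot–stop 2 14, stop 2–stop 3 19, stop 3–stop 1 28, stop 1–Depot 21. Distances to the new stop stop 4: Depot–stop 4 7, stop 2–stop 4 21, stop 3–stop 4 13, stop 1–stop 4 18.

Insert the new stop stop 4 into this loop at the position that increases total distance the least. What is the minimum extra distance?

Minimum extra distance: 3 m, inserting stop 4 between stop 3 and stop 1.

Insertion cost between consecutive stops i–j is d(i,stop 4) + d(stop 4,j) − d(i,j):
  between Depot and stop 2: 7 + 21 − 14 = 14
  between stop 2 and stop 3: 21 + 13 − 19 = 15
  between stop 3 and stop 1: 13 + 18 − 28 = 3
  between stop 1 and Depot: 18 + 7 − 21 = 4
Cheapest insertion is between stop 3 and stop 1, adding 3.
New total = 82 + 3 = 85.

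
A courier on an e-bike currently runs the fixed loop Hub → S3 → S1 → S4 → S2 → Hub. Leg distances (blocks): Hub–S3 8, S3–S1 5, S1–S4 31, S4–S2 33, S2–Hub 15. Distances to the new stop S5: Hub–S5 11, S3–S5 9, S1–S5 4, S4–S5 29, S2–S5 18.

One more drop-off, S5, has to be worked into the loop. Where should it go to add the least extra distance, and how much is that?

Insertion cost between consecutive stops i–j is d(i,S5) + d(S5,j) − d(i,j):
  between Hub and S3: 11 + 9 − 8 = 12
  between S3 and S1: 9 + 4 − 5 = 8
  between S1 and S4: 4 + 29 − 31 = 2
  between S4 and S2: 29 + 18 − 33 = 14
  between S2 and Hub: 18 + 11 − 15 = 14
Cheapest insertion is between S1 and S4, adding 2.
New total = 92 + 2 = 94.

Adding 2 blocks by placing S5 on the S1–S4 leg.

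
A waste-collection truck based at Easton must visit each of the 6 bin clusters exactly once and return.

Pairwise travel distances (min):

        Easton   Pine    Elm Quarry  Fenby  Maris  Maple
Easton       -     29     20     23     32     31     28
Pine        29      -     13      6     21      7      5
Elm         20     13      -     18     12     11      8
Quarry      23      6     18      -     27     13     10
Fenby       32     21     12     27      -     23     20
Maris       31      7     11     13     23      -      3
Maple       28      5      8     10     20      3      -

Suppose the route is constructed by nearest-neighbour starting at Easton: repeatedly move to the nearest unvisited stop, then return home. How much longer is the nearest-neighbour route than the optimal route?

From Easton: Elm=20, Quarry=23, Maple=28, Pine=29, Maris=31, Fenby=32 → choose Elm (20).
From Elm: Maple=8, Maris=11, Fenby=12, Pine=13, Quarry=18 → choose Maple (8).
From Maple: Maris=3, Pine=5, Quarry=10, Fenby=20 → choose Maris (3).
From Maris: Pine=7, Quarry=13, Fenby=23 → choose Pine (7).
From Pine: Quarry=6, Fenby=21 → choose Quarry (6).
From Quarry: Fenby=27 → choose Fenby (27).
NN route Easton → Elm → Maple → Maris → Pine → Quarry → Fenby → Easton costs 103.
Optimal: Easton → Elm → Fenby → Maple → Maris → Pine → Quarry → Easton costs 91 (by enumerating all 360 distinct tours).
Excess = 103 − 91 = 12.

Excess over optimum: 12 min.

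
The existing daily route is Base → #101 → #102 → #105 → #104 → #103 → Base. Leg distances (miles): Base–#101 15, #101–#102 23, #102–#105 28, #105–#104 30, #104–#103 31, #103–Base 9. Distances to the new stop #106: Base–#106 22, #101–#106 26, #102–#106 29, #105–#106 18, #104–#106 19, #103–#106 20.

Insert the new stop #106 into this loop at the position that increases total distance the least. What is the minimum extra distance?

+7 miles — insert #106 between #105 and #104.

Insertion cost between consecutive stops i–j is d(i,#106) + d(#106,j) − d(i,j):
  between Base and #101: 22 + 26 − 15 = 33
  between #101 and #102: 26 + 29 − 23 = 32
  between #102 and #105: 29 + 18 − 28 = 19
  between #105 and #104: 18 + 19 − 30 = 7
  between #104 and #103: 19 + 20 − 31 = 8
  between #103 and Base: 20 + 22 − 9 = 33
Cheapest insertion is between #105 and #104, adding 7.
New total = 136 + 7 = 143.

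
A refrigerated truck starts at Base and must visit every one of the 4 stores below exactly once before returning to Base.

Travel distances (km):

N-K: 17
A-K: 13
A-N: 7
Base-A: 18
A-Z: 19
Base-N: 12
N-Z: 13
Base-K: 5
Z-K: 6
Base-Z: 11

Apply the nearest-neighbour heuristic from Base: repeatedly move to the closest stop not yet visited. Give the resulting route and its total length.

49 km along Base → K → Z → N → A → Base.

At Base the remaining stops are K 5, Z 11, N 12, A 18; go to K.
At K the remaining stops are Z 6, A 13, N 17; go to Z.
At Z the remaining stops are N 13, A 19; go to N.
At N the remaining stops are A 7; go to A.
Return A→Base: 18.
Total = 5 + 6 + 13 + 7 + 18 = 49.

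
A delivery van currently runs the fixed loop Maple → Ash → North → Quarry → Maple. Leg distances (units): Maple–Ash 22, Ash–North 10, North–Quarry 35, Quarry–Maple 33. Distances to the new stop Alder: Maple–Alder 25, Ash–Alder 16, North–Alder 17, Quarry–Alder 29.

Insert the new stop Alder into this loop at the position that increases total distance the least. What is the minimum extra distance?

Insertion cost between consecutive stops i–j is d(i,Alder) + d(Alder,j) − d(i,j):
  between Maple and Ash: 25 + 16 − 22 = 19
  between Ash and North: 16 + 17 − 10 = 23
  between North and Quarry: 17 + 29 − 35 = 11
  between Quarry and Maple: 29 + 25 − 33 = 21
Cheapest insertion is between North and Quarry, adding 11.
New total = 100 + 11 = 111.

+11 — insert Alder between North and Quarry.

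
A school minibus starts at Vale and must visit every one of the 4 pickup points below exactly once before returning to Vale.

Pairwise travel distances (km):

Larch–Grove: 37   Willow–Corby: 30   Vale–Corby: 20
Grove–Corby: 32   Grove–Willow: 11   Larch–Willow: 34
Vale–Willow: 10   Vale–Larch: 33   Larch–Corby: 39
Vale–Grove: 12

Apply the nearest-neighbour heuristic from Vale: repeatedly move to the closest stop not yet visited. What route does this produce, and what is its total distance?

125 km along Vale → Willow → Grove → Corby → Larch → Vale.

Vale → [Willow:10 / Grove:12 / Corby:20 / Larch:33] → Willow (10)
Willow → [Grove:11 / Corby:30 / Larch:34] → Grove (11)
Grove → [Corby:32 / Larch:37] → Corby (32)
Corby → [Larch:39] → Larch (39)
Return Larch→Vale: 33.
Total = 10 + 11 + 32 + 39 + 33 = 125.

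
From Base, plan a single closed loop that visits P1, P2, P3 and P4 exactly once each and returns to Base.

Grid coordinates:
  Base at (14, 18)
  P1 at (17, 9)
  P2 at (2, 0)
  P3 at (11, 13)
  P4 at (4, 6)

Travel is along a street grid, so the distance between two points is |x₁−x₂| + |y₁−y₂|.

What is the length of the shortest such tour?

Shortest round trip = 66.

There are 12 distinct closed tours to check (reversals are equivalent).
Base → P1 → P2 → P3 → P4 → Base: 12+24+22+14+22 = 94
Base → P1 → P2 → P4 → P3 → Base: 12+24+8+14+8 = 66
Base → P1 → P3 → P2 → P4 → Base: 12+10+22+8+22 = 74
Base → P1 → P3 → P4 → P2 → Base: 12+10+14+8+30 = 74
Base → P1 → P4 → P2 → P3 → Base: 12+16+8+22+8 = 66
Base → P1 → P4 → P3 → P2 → Base: 12+16+14+22+30 = 94
Base → P2 → P1 → P3 → P4 → Base: 30+24+10+14+22 = 100
Base → P2 → P1 → P4 → P3 → Base: 30+24+16+14+8 = 92
Base → P2 → P3 → P1 → P4 → Base: 30+22+10+16+22 = 100
Base → P2 → P4 → P1 → P3 → Base: 30+8+16+10+8 = 72
Base → P3 → P1 → P2 → P4 → Base: 8+10+24+8+22 = 72
Base → P3 → P2 → P1 → P4 → Base: 8+22+24+16+22 = 92
The minimum is 66.
One optimal route: Base → P1 → P2 → P4 → P3 → Base (or its reverse).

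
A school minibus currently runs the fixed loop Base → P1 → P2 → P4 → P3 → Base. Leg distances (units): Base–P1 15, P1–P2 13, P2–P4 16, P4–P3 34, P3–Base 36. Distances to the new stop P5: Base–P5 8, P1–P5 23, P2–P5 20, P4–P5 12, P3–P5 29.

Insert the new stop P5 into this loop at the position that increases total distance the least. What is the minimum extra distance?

Insertion cost between consecutive stops i–j is d(i,P5) + d(P5,j) − d(i,j):
  between Base and P1: 8 + 23 − 15 = 16
  between P1 and P2: 23 + 20 − 13 = 30
  between P2 and P4: 20 + 12 − 16 = 16
  between P4 and P3: 12 + 29 − 34 = 7
  between P3 and Base: 29 + 8 − 36 = 1
Cheapest insertion is between P3 and Base, adding 1.
New total = 114 + 1 = 115.

Minimum extra distance: 1, inserting P5 between P3 and Base.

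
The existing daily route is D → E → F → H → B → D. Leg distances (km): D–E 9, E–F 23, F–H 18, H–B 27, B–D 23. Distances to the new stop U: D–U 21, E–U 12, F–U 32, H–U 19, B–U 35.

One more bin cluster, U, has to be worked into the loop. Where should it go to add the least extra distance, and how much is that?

Minimum extra distance: 21 km, inserting U between E and F.

Insertion cost between consecutive stops i–j is d(i,U) + d(U,j) − d(i,j):
  between D and E: 21 + 12 − 9 = 24
  between E and F: 12 + 32 − 23 = 21
  between F and H: 32 + 19 − 18 = 33
  between H and B: 19 + 35 − 27 = 27
  between B and D: 35 + 21 − 23 = 33
Cheapest insertion is between E and F, adding 21.
New total = 100 + 21 = 121.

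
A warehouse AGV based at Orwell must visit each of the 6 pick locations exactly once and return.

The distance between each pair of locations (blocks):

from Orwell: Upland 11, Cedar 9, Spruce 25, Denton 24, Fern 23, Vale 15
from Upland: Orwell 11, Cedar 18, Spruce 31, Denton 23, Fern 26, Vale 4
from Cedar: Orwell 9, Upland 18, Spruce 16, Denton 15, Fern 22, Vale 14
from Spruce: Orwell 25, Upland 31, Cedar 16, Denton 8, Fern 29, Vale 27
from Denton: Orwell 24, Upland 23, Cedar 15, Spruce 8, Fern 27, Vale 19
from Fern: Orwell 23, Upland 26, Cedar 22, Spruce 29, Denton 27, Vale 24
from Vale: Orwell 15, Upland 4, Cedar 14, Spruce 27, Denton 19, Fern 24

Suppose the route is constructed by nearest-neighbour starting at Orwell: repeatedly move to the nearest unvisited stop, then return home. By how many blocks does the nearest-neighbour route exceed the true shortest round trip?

Orwell: Cedar=9, Upland=11, Vale=15, Fern=23, Denton=24, Spruce=25 ⇒ Cedar
Cedar: Vale=14, Denton=15, Spruce=16, Upland=18, Fern=22 ⇒ Vale
Vale: Upland=4, Denton=19, Fern=24, Spruce=27 ⇒ Upland
Upland: Denton=23, Fern=26, Spruce=31 ⇒ Denton
Denton: Spruce=8, Fern=27 ⇒ Spruce
Spruce: Fern=29 ⇒ Fern
NN route Orwell → Cedar → Vale → Upland → Denton → Spruce → Fern → Orwell costs 110.
Optimal: Orwell → Upland → Vale → Fern → Denton → Spruce → Cedar → Orwell costs 99 (by enumerating all 360 distinct tours).
Excess = 110 − 99 = 11.

Excess over optimum: 11 blocks.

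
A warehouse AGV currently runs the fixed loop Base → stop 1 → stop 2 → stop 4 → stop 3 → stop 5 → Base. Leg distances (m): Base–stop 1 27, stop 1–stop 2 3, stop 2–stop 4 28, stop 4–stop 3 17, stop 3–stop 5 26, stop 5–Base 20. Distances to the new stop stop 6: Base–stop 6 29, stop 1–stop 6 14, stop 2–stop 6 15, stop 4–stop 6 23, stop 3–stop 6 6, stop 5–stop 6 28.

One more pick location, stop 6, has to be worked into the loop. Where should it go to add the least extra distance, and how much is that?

Insertion cost between consecutive stops i–j is d(i,stop 6) + d(stop 6,j) − d(i,j):
  between Base and stop 1: 29 + 14 − 27 = 16
  between stop 1 and stop 2: 14 + 15 − 3 = 26
  between stop 2 and stop 4: 15 + 23 − 28 = 10
  between stop 4 and stop 3: 23 + 6 − 17 = 12
  between stop 3 and stop 5: 6 + 28 − 26 = 8
  between stop 5 and Base: 28 + 29 − 20 = 37
Cheapest insertion is between stop 3 and stop 5, adding 8.
New total = 121 + 8 = 129.

Minimum extra distance: 8 m, inserting stop 6 between stop 3 and stop 5.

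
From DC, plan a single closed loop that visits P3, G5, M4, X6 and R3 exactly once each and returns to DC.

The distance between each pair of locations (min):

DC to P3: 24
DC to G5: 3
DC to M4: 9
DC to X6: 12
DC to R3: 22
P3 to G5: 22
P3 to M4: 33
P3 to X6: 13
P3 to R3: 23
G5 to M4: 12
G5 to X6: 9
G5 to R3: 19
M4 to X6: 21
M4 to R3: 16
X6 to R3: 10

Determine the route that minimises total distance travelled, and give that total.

Shortest round trip = 73 min.

DC→P3→G5→M4→X6→R3→DC: 24+22+12+21+10+22 = 111
DC→P3→G5→M4→R3→X6→DC: 24+22+12+16+10+12 = 96
DC→P3→G5→X6→M4→R3→DC: 24+22+9+21+16+22 = 114
DC→P3→G5→X6→R3→M4→DC: 24+22+9+10+16+9 = 90
DC→P3→G5→R3→M4→X6→DC: 24+22+19+16+21+12 = 114
DC→P3→G5→R3→X6→M4→DC: 24+22+19+10+21+9 = 105
DC→P3→M4→G5→X6→R3→DC: 24+33+12+9+10+22 = 110
DC→P3→M4→G5→R3→X6→DC: 24+33+12+19+10+12 = 110
DC→P3→M4→X6→G5→R3→DC: 24+33+21+9+19+22 = 128
DC→P3→M4→X6→R3→G5→DC: 24+33+21+10+19+3 = 110
DC→P3→M4→R3→G5→X6→DC: 24+33+16+19+9+12 = 113
DC→P3→M4→R3→X6→G5→DC: 24+33+16+10+9+3 = 95
DC→P3→X6→G5→M4→R3→DC: 24+13+9+12+16+22 = 96
DC→P3→X6→G5→R3→M4→DC: 24+13+9+19+16+9 = 90
… (46 more)
DC→G5→P3→X6→R3→M4→DC: 3+22+13+10+16+9 = 73  ← best
The minimum is 73.
One optimal route: DC → G5 → P3 → X6 → R3 → M4 → DC (or its reverse).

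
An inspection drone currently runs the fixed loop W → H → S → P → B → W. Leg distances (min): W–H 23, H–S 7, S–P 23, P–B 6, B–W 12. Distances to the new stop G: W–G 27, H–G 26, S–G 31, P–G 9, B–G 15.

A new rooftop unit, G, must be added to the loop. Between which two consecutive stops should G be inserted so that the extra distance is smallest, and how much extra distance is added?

Insertion cost between consecutive stops i–j is d(i,G) + d(G,j) − d(i,j):
  between W and H: 27 + 26 − 23 = 30
  between H and S: 26 + 31 − 7 = 50
  between S and P: 31 + 9 − 23 = 17
  between P and B: 9 + 15 − 6 = 18
  between B and W: 15 + 27 − 12 = 30
Cheapest insertion is between S and P, adding 17.
New total = 71 + 17 = 88.

Adding 17 min by placing G on the S–P leg.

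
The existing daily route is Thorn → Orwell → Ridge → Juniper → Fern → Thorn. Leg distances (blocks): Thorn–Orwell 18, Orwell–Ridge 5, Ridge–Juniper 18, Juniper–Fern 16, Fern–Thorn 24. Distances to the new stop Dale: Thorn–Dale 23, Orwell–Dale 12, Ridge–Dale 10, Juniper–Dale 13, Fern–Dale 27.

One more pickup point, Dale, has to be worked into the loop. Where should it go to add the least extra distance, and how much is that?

+5 blocks — insert Dale between Ridge and Juniper.

Insertion cost between consecutive stops i–j is d(i,Dale) + d(Dale,j) − d(i,j):
  between Thorn and Orwell: 23 + 12 − 18 = 17
  between Orwell and Ridge: 12 + 10 − 5 = 17
  between Ridge and Juniper: 10 + 13 − 18 = 5
  between Juniper and Fern: 13 + 27 − 16 = 24
  between Fern and Thorn: 27 + 23 − 24 = 26
Cheapest insertion is between Ridge and Juniper, adding 5.
New total = 81 + 5 = 86.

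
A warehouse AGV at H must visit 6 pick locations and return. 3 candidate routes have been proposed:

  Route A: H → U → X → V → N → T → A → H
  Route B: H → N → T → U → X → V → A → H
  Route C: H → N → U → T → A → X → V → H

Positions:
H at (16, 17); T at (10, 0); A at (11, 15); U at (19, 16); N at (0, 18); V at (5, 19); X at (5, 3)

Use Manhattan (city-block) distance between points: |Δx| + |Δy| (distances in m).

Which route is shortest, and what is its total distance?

Route A: 4 + 27 + 16 + 6 + 28 + 16 + 7 = 104
Route B: 17 + 28 + 25 + 27 + 16 + 10 + 7 = 130
Route C: 17 + 21 + 25 + 16 + 18 + 16 + 13 = 126

Shortest is Route A, total 104 m.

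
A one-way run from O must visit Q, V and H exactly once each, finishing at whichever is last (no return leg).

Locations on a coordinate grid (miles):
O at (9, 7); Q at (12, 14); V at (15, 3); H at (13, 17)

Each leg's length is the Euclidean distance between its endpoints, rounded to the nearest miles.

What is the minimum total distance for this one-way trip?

Shortest open route: 21 miles.

There are 3! = 6 possible orderings.
O - Q - V - H: 8+11+14 = 33
O - Q - H - V: 8+3+14 = 25
O - V - Q - H: 7+11+3 = 21
O - V - H - Q: 7+14+3 = 24
O - H - Q - V: 11+3+11 = 25
O - H - V - Q: 11+14+11 = 36
The minimum is 21.
One shortest path: O → V → Q → H.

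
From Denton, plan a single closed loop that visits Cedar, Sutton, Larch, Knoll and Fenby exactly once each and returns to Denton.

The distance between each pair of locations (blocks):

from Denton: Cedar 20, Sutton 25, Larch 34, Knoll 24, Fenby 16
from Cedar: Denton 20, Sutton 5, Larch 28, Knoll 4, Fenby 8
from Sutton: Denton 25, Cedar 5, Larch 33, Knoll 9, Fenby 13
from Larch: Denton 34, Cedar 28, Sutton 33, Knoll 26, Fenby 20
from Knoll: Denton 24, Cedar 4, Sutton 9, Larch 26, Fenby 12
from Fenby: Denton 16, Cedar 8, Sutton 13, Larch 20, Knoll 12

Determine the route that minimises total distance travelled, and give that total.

Minimum total distance: 96 blocks.

There are 60 distinct closed tours to check (reversals are equivalent).
Denton → Cedar → Sutton → Larch → Knoll → Fenby → Denton: 20+5+33+26+12+16 = 112
Denton → Cedar → Sutton → Larch → Fenby → Knoll → Denton: 20+5+33+20+12+24 = 114
Denton → Cedar → Sutton → Knoll → Larch → Fenby → Denton: 20+5+9+26+20+16 = 96
Denton → Cedar → Sutton → Knoll → Fenby → Larch → Denton: 20+5+9+12+20+34 = 100
Denton → Cedar → Sutton → Fenby → Larch → Knoll → Denton: 20+5+13+20+26+24 = 108
Denton → Cedar → Sutton → Fenby → Knoll → Larch → Denton: 20+5+13+12+26+34 = 110
Denton → Cedar → Larch → Sutton → Knoll → Fenby → Denton: 20+28+33+9+12+16 = 118
Denton → Cedar → Larch → Sutton → Fenby → Knoll → Denton: 20+28+33+13+12+24 = 130
Denton → Cedar → Larch → Knoll → Sutton → Fenby → Denton: 20+28+26+9+13+16 = 112
Denton → Cedar → Larch → Knoll → Fenby → Sutton → Denton: 20+28+26+12+13+25 = 124
Denton → Cedar → Larch → Fenby → Sutton → Knoll → Denton: 20+28+20+13+9+24 = 114
Denton → Cedar → Larch → Fenby → Knoll → Sutton → Denton: 20+28+20+12+9+25 = 114
Denton → Cedar → Knoll → Sutton → Larch → Fenby → Denton: 20+4+9+33+20+16 = 102
Denton → Cedar → Knoll → Sutton → Fenby → Larch → Denton: 20+4+9+13+20+34 = 100
… (46 more)
The minimum is 96.
One optimal route: Denton → Cedar → Sutton → Knoll → Larch → Fenby → Denton (or its reverse).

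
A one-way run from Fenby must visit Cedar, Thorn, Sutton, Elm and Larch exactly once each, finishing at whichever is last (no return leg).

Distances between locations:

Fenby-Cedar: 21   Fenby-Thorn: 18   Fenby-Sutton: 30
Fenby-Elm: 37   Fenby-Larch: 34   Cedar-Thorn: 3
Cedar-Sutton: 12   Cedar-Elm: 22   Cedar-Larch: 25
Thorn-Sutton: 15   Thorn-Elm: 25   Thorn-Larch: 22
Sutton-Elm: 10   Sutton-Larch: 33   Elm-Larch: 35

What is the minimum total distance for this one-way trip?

There are 5! = 120 possible orderings.
Fenby→Cedar→Thorn→Sutton→Elm→Larch: 21+3+15+10+35 = 84
Fenby→Cedar→Thorn→Sutton→Larch→Elm: 21+3+15+33+35 = 107
Fenby→Cedar→Thorn→Elm→Sutton→Larch: 21+3+25+10+33 = 92
Fenby→Cedar→Thorn→Elm→Larch→Sutton: 21+3+25+35+33 = 117
Fenby→Cedar→Thorn→Larch→Sutton→Elm: 21+3+22+33+10 = 89
Fenby→Cedar→Thorn→Larch→Elm→Sutton: 21+3+22+35+10 = 91
Fenby→Cedar→Sutton→Thorn→Elm→Larch: 21+12+15+25+35 = 108
Fenby→Cedar→Sutton→Thorn→Larch→Elm: 21+12+15+22+35 = 105
Fenby→Cedar→Sutton→Elm→Thorn→Larch: 21+12+10+25+22 = 90
Fenby→Cedar→Sutton→Elm→Larch→Thorn: 21+12+10+35+22 = 100
Fenby→Cedar→Sutton→Larch→Thorn→Elm: 21+12+33+22+25 = 113
Fenby→Cedar→Sutton→Larch→Elm→Thorn: 21+12+33+35+25 = 126
Fenby→Cedar→Elm→Thorn→Sutton→Larch: 21+22+25+15+33 = 116
Fenby→Cedar→Elm→Thorn→Larch→Sutton: 21+22+25+22+33 = 123
… (106 more)
Fenby→Thorn→Cedar→Sutton→Elm→Larch: 18+3+12+10+35 = 78  ← best
The minimum is 78.
One shortest path: Fenby → Thorn → Cedar → Sutton → Elm → Larch.

Minimum one-way distance = 78.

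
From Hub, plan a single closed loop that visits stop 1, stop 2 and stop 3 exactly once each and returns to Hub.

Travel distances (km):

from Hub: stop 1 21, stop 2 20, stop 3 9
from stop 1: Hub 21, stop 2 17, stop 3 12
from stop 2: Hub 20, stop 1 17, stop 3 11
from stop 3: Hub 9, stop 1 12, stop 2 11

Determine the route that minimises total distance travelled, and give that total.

Hub-stop 1-stop 2-stop 3-Hub: 21+17+11+9 = 58
Hub-stop 1-stop 3-stop 2-Hub: 21+12+11+20 = 64
Hub-stop 2-stop 1-stop 3-Hub: 20+17+12+9 = 58
The minimum is 58.
One optimal route: Hub → stop 1 → stop 2 → stop 3 → Hub (or its reverse).

Minimum total distance: 58 km.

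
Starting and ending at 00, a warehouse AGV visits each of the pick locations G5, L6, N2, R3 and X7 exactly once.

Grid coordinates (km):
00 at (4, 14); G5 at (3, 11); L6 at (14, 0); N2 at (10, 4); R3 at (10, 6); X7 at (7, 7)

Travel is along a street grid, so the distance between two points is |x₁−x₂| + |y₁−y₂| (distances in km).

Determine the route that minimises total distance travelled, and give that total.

00 - G5 - L6 - N2 - R3 - X7 - 00: 4+22+8+2+4+10 = 50
00 - G5 - L6 - N2 - X7 - R3 - 00: 4+22+8+6+4+14 = 58
00 - G5 - L6 - R3 - N2 - X7 - 00: 4+22+10+2+6+10 = 54
00 - G5 - L6 - R3 - X7 - N2 - 00: 4+22+10+4+6+16 = 62
00 - G5 - L6 - X7 - N2 - R3 - 00: 4+22+14+6+2+14 = 62
00 - G5 - L6 - X7 - R3 - N2 - 00: 4+22+14+4+2+16 = 62
00 - G5 - N2 - L6 - R3 - X7 - 00: 4+14+8+10+4+10 = 50
00 - G5 - N2 - L6 - X7 - R3 - 00: 4+14+8+14+4+14 = 58
00 - G5 - N2 - R3 - L6 - X7 - 00: 4+14+2+10+14+10 = 54
00 - G5 - N2 - R3 - X7 - L6 - 00: 4+14+2+4+14+24 = 62
00 - G5 - N2 - X7 - L6 - R3 - 00: 4+14+6+14+10+14 = 62
00 - G5 - N2 - X7 - R3 - L6 - 00: 4+14+6+4+10+24 = 62
00 - G5 - R3 - L6 - N2 - X7 - 00: 4+12+10+8+6+10 = 50
00 - G5 - R3 - L6 - X7 - N2 - 00: 4+12+10+14+6+16 = 62
… (46 more)
The minimum is 50.
One optimal route: 00 → G5 → L6 → N2 → R3 → X7 → 00 (or its reverse).

50 km — the shortest possible round trip.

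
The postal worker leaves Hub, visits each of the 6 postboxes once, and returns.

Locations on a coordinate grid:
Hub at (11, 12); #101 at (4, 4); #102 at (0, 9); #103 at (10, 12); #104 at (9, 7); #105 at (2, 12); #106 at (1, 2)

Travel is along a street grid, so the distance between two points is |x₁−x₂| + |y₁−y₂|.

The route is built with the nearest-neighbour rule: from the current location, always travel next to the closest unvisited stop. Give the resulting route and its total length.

Nearest-neighbour total = 42; route Hub → #103 → #104 → #101 → #106 → #102 → #105 → Hub.

Hub → [#103:1 / #104:7 / #105:9 / #102:14 / #101:15 / #106:20] → #103 (1)
#103 → [#104:6 / #105:8 / #102:13 / #101:14 / #106:19] → #104 (6)
#104 → [#101:8 / #102:11 / #105:12 / #106:13] → #101 (8)
#101 → [#106:5 / #102:9 / #105:10] → #106 (5)
#106 → [#102:8 / #105:11] → #102 (8)
#102 → [#105:5] → #105 (5)
Return #105→Hub: 9.
Total = 1 + 6 + 8 + 5 + 8 + 5 + 9 = 42.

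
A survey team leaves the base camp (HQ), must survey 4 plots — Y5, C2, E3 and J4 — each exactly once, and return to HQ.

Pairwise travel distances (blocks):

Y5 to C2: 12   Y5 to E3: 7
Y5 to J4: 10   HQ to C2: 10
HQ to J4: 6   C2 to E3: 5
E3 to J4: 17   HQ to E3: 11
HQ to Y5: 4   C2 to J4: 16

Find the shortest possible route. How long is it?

With 4 stops there are 4!/2 = 12 distinct round trips (a route and its reverse cost the same).
HQ-Y5-C2-E3-J4-HQ: 4+12+5+17+6 = 44
HQ-Y5-C2-J4-E3-HQ: 4+12+16+17+11 = 60
HQ-Y5-E3-C2-J4-HQ: 4+7+5+16+6 = 38
HQ-Y5-E3-J4-C2-HQ: 4+7+17+16+10 = 54
HQ-Y5-J4-C2-E3-HQ: 4+10+16+5+11 = 46
HQ-Y5-J4-E3-C2-HQ: 4+10+17+5+10 = 46
HQ-C2-Y5-E3-J4-HQ: 10+12+7+17+6 = 52
HQ-C2-Y5-J4-E3-HQ: 10+12+10+17+11 = 60
HQ-C2-E3-Y5-J4-HQ: 10+5+7+10+6 = 38
HQ-C2-J4-Y5-E3-HQ: 10+16+10+7+11 = 54
HQ-E3-Y5-C2-J4-HQ: 11+7+12+16+6 = 52
HQ-E3-C2-Y5-J4-HQ: 11+5+12+10+6 = 44
The minimum is 38.
One optimal route: HQ → Y5 → E3 → C2 → J4 → HQ (or its reverse).

Minimum total distance: 38 blocks.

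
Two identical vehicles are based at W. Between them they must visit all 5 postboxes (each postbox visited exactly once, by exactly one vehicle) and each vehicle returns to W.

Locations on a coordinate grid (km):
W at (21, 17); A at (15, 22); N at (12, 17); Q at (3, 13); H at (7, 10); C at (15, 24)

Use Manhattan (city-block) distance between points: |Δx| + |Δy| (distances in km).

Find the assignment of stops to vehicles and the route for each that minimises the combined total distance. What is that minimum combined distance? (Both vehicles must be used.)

Try each way of splitting the stops between the two vehicles (each non-empty) and, for each split, find the best tour for each vehicle:
  {A} + {N, Q, H, C}: 22 + 64 = 86
  {N} + {A, Q, H, C}: 18 + 64 = 82
  {A, N} + {Q, H, C}: 28 + 64 = 92
  {Q} + {A, N, H, C}: 44 + 56 = 100
  {A, Q} + {N, H, C}: 54 + 56 = 110
  {N, Q} + {A, H, C}: 44 + 56 = 100
  … (15 splits in total)
  {N, Q, H} + {A, C}: 50 + 26 = 76  ← best
Best: vehicle 1 W → N → Q → H → W = 50; vehicle 2 W → A → C → W = 26; combined 76.

76 km — the smallest possible combined total.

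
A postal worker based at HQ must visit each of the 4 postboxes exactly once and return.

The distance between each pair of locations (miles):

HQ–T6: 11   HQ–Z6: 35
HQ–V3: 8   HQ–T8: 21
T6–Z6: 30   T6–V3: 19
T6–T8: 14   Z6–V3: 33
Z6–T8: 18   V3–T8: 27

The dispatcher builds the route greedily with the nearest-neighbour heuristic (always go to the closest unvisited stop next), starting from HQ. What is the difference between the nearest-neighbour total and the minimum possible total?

From HQ: V3=8, T6=11, T8=21, Z6=35 → choose V3 (8).
From V3: T6=19, T8=27, Z6=33 → choose T6 (19).
From T6: T8=14, Z6=30 → choose T8 (14).
From T8: Z6=18 → choose Z6 (18).
NN route HQ → V3 → T6 → T8 → Z6 → HQ costs 94.
Optimal: HQ → T6 → T8 → Z6 → V3 → HQ costs 84 (by enumerating all 12 distinct tours).
Excess = 94 − 84 = 10.

Excess over optimum: 10 miles.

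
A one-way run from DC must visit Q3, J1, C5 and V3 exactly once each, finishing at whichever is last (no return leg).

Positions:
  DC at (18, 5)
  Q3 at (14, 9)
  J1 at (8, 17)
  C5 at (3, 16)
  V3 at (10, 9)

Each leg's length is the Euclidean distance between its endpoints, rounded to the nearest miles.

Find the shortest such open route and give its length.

There are 4! = 24 possible orderings.
DC → Q3 → J1 → C5 → V3: 6+10+5+10 = 31
DC → Q3 → J1 → V3 → C5: 6+10+8+10 = 34
DC → Q3 → C5 → J1 → V3: 6+13+5+8 = 32
DC → Q3 → C5 → V3 → J1: 6+13+10+8 = 37
DC → Q3 → V3 → J1 → C5: 6+4+8+5 = 23
DC → Q3 → V3 → C5 → J1: 6+4+10+5 = 25
DC → J1 → Q3 → C5 → V3: 16+10+13+10 = 49
DC → J1 → Q3 → V3 → C5: 16+10+4+10 = 40
DC → J1 → C5 → Q3 → V3: 16+5+13+4 = 38
DC → J1 → C5 → V3 → Q3: 16+5+10+4 = 35
DC → J1 → V3 → Q3 → C5: 16+8+4+13 = 41
DC → J1 → V3 → C5 → Q3: 16+8+10+13 = 47
DC → C5 → Q3 → J1 → V3: 19+13+10+8 = 50
DC → C5 → Q3 → V3 → J1: 19+13+4+8 = 44
… (10 more)
The minimum is 23.
One shortest path: DC → Q3 → V3 → J1 → C5.

Shortest open route: 23 miles.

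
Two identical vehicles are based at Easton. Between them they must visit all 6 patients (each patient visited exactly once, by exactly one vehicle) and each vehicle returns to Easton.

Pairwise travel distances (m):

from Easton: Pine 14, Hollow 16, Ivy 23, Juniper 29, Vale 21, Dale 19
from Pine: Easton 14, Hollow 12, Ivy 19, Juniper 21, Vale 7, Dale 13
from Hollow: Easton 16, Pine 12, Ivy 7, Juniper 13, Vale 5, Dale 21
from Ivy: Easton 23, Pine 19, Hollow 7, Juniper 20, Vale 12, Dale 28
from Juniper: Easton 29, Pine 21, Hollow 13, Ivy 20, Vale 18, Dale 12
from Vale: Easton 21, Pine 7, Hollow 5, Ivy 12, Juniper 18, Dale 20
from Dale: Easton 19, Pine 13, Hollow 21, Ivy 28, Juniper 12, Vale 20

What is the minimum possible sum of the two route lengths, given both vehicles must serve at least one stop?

Try each way of splitting the stops between the two vehicles (each non-empty) and, for each split, find the best tour for each vehicle:
  {Pine} + {Hollow, Ivy, Juniper, Vale, Dale}: 28 + 84 = 112
  {Hollow} + {Pine, Ivy, Juniper, Vale, Dale}: 32 + 84 = 116
  {Pine, Hollow} + {Ivy, Juniper, Vale, Dale}: 42 + 84 = 126
  {Ivy} + {Pine, Hollow, Juniper, Vale, Dale}: 46 + 70 = 116
  {Pine, Ivy} + {Hollow, Juniper, Vale, Dale}: 56 + 70 = 126
  {Hollow, Ivy} + {Pine, Juniper, Vale, Dale}: 46 + 70 = 116
  … (31 splits in total)
Best: vehicle 1 Easton → Pine → Easton = 28; vehicle 2 Easton → Hollow → Ivy → Vale → Juniper → Dale → Easton = 84; combined 112.

112 m — the smallest possible combined total.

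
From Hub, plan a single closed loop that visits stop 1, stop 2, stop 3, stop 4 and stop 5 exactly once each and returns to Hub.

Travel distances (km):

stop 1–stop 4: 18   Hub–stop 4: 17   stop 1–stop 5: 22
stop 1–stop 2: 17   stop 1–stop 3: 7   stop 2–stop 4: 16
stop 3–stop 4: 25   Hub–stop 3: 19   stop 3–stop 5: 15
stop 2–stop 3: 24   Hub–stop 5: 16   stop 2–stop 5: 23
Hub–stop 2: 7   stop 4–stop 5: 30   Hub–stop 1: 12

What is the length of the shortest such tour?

Hub → stop 1 → stop 2 → stop 3 → stop 4 → stop 5 → Hub: 12+17+24+25+30+16 = 124
Hub → stop 1 → stop 2 → stop 3 → stop 5 → stop 4 → Hub: 12+17+24+15+30+17 = 115
Hub → stop 1 → stop 2 → stop 4 → stop 3 → stop 5 → Hub: 12+17+16+25+15+16 = 101
Hub → stop 1 → stop 2 → stop 4 → stop 5 → stop 3 → Hub: 12+17+16+30+15+19 = 109
Hub → stop 1 → stop 2 → stop 5 → stop 3 → stop 4 → Hub: 12+17+23+15+25+17 = 109
Hub → stop 1 → stop 2 → stop 5 → stop 4 → stop 3 → Hub: 12+17+23+30+25+19 = 126
Hub → stop 1 → stop 3 → stop 2 → stop 4 → stop 5 → Hub: 12+7+24+16+30+16 = 105
Hub → stop 1 → stop 3 → stop 2 → stop 5 → stop 4 → Hub: 12+7+24+23+30+17 = 113
Hub → stop 1 → stop 3 → stop 4 → stop 2 → stop 5 → Hub: 12+7+25+16+23+16 = 99
Hub → stop 1 → stop 3 → stop 4 → stop 5 → stop 2 → Hub: 12+7+25+30+23+7 = 104
Hub → stop 1 → stop 3 → stop 5 → stop 2 → stop 4 → Hub: 12+7+15+23+16+17 = 90
Hub → stop 1 → stop 3 → stop 5 → stop 4 → stop 2 → Hub: 12+7+15+30+16+7 = 87
Hub → stop 1 → stop 4 → stop 2 → stop 3 → stop 5 → Hub: 12+18+16+24+15+16 = 101
Hub → stop 1 → stop 4 → stop 2 → stop 5 → stop 3 → Hub: 12+18+16+23+15+19 = 103
… (46 more)
Hub → stop 2 → stop 4 → stop 1 → stop 3 → stop 5 → Hub: 7+16+18+7+15+16 = 79  ← best
The minimum is 79.
One optimal route: Hub → stop 2 → stop 4 → stop 1 → stop 3 → stop 5 → Hub (or its reverse).

79 km — the shortest possible round trip.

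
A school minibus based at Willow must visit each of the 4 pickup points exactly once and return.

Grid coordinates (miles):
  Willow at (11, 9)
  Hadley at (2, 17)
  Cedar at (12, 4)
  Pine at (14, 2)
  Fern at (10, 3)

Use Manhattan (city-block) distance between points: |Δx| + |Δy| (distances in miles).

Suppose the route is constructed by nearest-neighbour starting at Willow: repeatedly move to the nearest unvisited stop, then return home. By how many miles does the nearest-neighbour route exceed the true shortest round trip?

Willow: Cedar=6, Fern=7, Pine=10, Hadley=17 ⇒ Cedar
Cedar: Fern=3, Pine=4, Hadley=23 ⇒ Fern
Fern: Pine=5, Hadley=22 ⇒ Pine
Pine: Hadley=27 ⇒ Hadley
NN route Willow → Cedar → Fern → Pine → Hadley → Willow costs 58.
Optimal: Willow → Hadley → Fern → Pine → Cedar → Willow costs 54 (by enumerating all 12 distinct tours).
Excess = 58 − 54 = 4.

The nearest-neighbour route is 4 miles longer than optimal.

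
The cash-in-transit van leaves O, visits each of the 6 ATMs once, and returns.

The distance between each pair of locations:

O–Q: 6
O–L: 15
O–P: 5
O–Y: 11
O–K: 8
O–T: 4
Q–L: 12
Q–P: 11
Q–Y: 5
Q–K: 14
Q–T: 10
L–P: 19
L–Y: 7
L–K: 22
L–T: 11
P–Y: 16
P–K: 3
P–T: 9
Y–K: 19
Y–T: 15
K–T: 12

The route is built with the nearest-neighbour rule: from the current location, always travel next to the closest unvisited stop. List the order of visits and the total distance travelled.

Nearest-neighbour total = 57; route O → T → P → K → Q → Y → L → O.

From O: distances to unvisited — T=4, P=5, Q=6, K=8, Y=11, L=15. Nearest is T (4).
From T: distances to unvisited — P=9, Q=10, L=11, K=12, Y=15. Nearest is P (9).
From P: distances to unvisited — K=3, Q=11, Y=16, L=19. Nearest is K (3).
From K: distances to unvisited — Q=14, Y=19, L=22. Nearest is Q (14).
From Q: distances to unvisited — Y=5, L=12. Nearest is Y (5).
From Y: distances to unvisited — L=7. Nearest is L (7).
Return L→O: 15.
Total = 4 + 9 + 3 + 14 + 5 + 7 + 15 = 57.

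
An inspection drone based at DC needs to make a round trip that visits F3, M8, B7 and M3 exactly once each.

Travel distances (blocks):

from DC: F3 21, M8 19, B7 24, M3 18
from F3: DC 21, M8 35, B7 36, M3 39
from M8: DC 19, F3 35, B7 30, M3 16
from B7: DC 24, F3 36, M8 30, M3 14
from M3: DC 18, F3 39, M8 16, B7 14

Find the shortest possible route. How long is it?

Shortest round trip = 106 blocks.

With 4 stops there are 4!/2 = 12 distinct round trips (a route and its reverse cost the same).
DC → F3 → M8 → B7 → M3 → DC: 21+35+30+14+18 = 118
DC → F3 → M8 → M3 → B7 → DC: 21+35+16+14+24 = 110
DC → F3 → B7 → M8 → M3 → DC: 21+36+30+16+18 = 121
DC → F3 → B7 → M3 → M8 → DC: 21+36+14+16+19 = 106
DC → F3 → M3 → M8 → B7 → DC: 21+39+16+30+24 = 130
DC → F3 → M3 → B7 → M8 → DC: 21+39+14+30+19 = 123
DC → M8 → F3 → B7 → M3 → DC: 19+35+36+14+18 = 122
DC → M8 → F3 → M3 → B7 → DC: 19+35+39+14+24 = 131
DC → M8 → B7 → F3 → M3 → DC: 19+30+36+39+18 = 142
DC → M8 → M3 → F3 → B7 → DC: 19+16+39+36+24 = 134
DC → B7 → F3 → M8 → M3 → DC: 24+36+35+16+18 = 129
DC → B7 → M8 → F3 → M3 → DC: 24+30+35+39+18 = 146
The minimum is 106.
One optimal route: DC → F3 → B7 → M3 → M8 → DC (or its reverse).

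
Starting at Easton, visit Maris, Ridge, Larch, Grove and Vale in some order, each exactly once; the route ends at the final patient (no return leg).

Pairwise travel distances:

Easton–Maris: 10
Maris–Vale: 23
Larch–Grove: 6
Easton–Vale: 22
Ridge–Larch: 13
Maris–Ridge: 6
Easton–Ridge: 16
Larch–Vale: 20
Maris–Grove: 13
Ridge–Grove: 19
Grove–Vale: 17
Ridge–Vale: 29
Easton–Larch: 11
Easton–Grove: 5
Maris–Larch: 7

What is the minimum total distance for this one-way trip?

There are 5! = 120 possible orderings.
Easton → Maris → Ridge → Larch → Grove → Vale: 10+6+13+6+17 = 52
Easton → Maris → Ridge → Larch → Vale → Grove: 10+6+13+20+17 = 66
Easton → Maris → Ridge → Grove → Larch → Vale: 10+6+19+6+20 = 61
Easton → Maris → Ridge → Grove → Vale → Larch: 10+6+19+17+20 = 72
Easton → Maris → Ridge → Vale → Larch → Grove: 10+6+29+20+6 = 71
Easton → Maris → Ridge → Vale → Grove → Larch: 10+6+29+17+6 = 68
Easton → Maris → Larch → Ridge → Grove → Vale: 10+7+13+19+17 = 66
Easton → Maris → Larch → Ridge → Vale → Grove: 10+7+13+29+17 = 76
Easton → Maris → Larch → Grove → Ridge → Vale: 10+7+6+19+29 = 71
Easton → Maris → Larch → Grove → Vale → Ridge: 10+7+6+17+29 = 69
Easton → Maris → Larch → Vale → Ridge → Grove: 10+7+20+29+19 = 85
Easton → Maris → Larch → Vale → Grove → Ridge: 10+7+20+17+19 = 73
Easton → Maris → Grove → Ridge → Larch → Vale: 10+13+19+13+20 = 75
Easton → Maris → Grove → Ridge → Vale → Larch: 10+13+19+29+20 = 91
… (106 more)
The minimum is 52.
One shortest path: Easton → Maris → Ridge → Larch → Grove → Vale.

52 — the minimum one-way total.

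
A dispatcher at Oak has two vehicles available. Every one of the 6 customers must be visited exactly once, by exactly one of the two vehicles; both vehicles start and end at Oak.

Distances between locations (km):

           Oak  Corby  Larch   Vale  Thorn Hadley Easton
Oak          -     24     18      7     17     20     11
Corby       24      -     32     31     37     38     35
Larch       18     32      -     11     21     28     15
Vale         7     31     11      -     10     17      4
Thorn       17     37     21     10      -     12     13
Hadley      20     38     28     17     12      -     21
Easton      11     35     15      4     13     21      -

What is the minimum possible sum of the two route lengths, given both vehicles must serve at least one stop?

Try each way of splitting the stops between the two vehicles (each non-empty) and, for each split, find the best tour for each vehicle:
  {Corby} + {Larch, Vale, Thorn, Hadley, Easton}: 48 + 78 = 126
  {Larch} + {Corby, Vale, Thorn, Hadley, Easton}: 36 + 98 = 134
  {Corby, Larch} + {Vale, Thorn, Hadley, Easton}: 74 + 56 = 130
  {Vale} + {Corby, Larch, Thorn, Hadley, Easton}: 14 + 116 = 130
  {Corby, Vale} + {Larch, Thorn, Hadley, Easton}: 62 + 78 = 140
  {Larch, Vale} + {Corby, Thorn, Hadley, Easton}: 36 + 98 = 134
  … (31 splits in total)
Best: vehicle 1 Oak → Corby → Oak = 48; vehicle 2 Oak → Larch → Vale → Easton → Thorn → Hadley → Oak = 78; combined 126.

Minimum combined distance: 126 km.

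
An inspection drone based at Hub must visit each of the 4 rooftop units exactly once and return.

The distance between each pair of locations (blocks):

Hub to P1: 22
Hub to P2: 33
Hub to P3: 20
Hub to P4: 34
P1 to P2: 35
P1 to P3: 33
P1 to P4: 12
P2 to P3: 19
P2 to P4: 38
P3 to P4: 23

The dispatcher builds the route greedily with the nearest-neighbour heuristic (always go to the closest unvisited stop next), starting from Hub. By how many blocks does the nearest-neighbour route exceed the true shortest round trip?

Excess over optimum: 11 blocks.

Hub: P3=20, P1=22, P2=33, P4=34 ⇒ P3
P3: P2=19, P4=23, P1=33 ⇒ P2
P2: P1=35, P4=38 ⇒ P1
P1: P4=12 ⇒ P4
NN route Hub → P3 → P2 → P1 → P4 → Hub costs 120.
Optimal: Hub → P1 → P4 → P3 → P2 → Hub costs 109 (by enumerating all 12 distinct tours).
Excess = 120 − 109 = 11.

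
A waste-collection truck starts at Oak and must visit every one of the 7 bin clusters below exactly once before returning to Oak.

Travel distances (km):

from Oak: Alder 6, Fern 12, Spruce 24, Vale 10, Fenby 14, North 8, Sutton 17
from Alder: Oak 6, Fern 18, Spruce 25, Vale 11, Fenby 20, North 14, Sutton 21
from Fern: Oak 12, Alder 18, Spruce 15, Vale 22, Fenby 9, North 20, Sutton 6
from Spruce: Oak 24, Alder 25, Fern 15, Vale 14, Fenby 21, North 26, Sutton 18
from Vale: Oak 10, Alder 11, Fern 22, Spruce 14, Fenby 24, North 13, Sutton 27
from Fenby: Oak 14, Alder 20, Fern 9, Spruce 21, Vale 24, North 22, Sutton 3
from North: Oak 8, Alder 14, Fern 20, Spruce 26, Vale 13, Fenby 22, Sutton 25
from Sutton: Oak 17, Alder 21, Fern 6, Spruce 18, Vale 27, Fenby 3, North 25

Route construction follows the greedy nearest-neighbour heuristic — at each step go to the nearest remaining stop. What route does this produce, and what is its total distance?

At Oak the remaining stops are Alder 6, North 8, Vale 10, Fern 12, Fenby 14, Sutton 17, Spruce 24; go to Alder.
At Alder the remaining stops are Vale 11, North 14, Fern 18, Fenby 20, Sutton 21, Spruce 25; go to Vale.
At Vale the remaining stops are North 13, Spruce 14, Fern 22, Fenby 24, Sutton 27; go to North.
At North the remaining stops are Fern 20, Fenby 22, Sutton 25, Spruce 26; go to Fern.
At Fern the remaining stops are Sutton 6, Fenby 9, Spruce 15; go to Sutton.
At Sutton the remaining stops are Fenby 3, Spruce 18; go to Fenby.
At Fenby the remaining stops are Spruce 21; go to Spruce.
Return Spruce→Oak: 24.
Total = 6 + 11 + 13 + 20 + 6 + 3 + 21 + 24 = 104.

Total distance 104 km via the nearest-neighbour route Oak → Alder → Vale → North → Fern → Sutton → Fenby → Spruce → Oak.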